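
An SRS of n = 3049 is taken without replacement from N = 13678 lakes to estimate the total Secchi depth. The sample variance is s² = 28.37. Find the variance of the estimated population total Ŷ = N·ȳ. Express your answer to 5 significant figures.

1.3527 × 10^6

Var(Ŷ) = N²·Var(ȳ) = N²·(1 − n/N)·s²/n.
f = 3049/13678 = 0.22291271; Var(ȳ) = 0.77708729·28.37/3049 = 0.0072305564.
Var(Ŷ) = 13678² · 0.0072305564 = 1.3527481 × 10^6.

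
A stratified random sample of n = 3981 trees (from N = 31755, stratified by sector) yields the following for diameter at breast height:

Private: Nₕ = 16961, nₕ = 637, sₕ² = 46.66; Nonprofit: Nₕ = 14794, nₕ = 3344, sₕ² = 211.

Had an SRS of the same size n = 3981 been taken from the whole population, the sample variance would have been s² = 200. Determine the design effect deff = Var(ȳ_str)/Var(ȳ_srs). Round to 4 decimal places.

Var(ȳ_str) = Σ Wₕ²(1−fₕ)sₕ²/nₕ with Wₕ = Nₕ/31755:
  Private: (16961/31755)²·(1−637/16961)·46.66/637 = 0.020112178
  Nonprofit: (14794/31755)²·(1−3344/14794)·211/3344 = 0.010599443
  → Var(ȳ_str) = 0.030711621.
Var(ȳ_srs) = (1 − 3981/31755)·200/3981 = 0.043940413.
deff = 0.030711621 / 0.043940413 = 0.6989.

0.6989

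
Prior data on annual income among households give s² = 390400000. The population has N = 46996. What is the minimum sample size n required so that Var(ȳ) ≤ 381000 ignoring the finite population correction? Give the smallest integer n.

Without fpc, n₀ = s²/D = 390400000/381000 = 1024.6719.
Rounding up, n = 1025.

1025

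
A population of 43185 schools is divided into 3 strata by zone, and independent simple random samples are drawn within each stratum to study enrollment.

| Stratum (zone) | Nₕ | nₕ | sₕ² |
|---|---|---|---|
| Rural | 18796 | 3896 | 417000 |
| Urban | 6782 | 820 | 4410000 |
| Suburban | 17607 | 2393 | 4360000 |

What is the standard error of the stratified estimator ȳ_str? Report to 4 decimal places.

Var(ȳ_str) = Σₕ Wₕ²(1 − fₕ)sₕ²/nₕ with Wₕ = Nₕ/N, N = 43185.
Rural: Wₕ = 0.43524372; term = 0.43524372²·(1 − 0.20727814)·417000/3896 = 16.073223.
Urban: Wₕ = 0.15704527; term = 0.15704527²·(1 − 0.12090829)·4410000/820 = 116.60271.
Suburban: Wₕ = 0.40771101; term = 0.40771101²·(1 − 0.13591185)·4360000/2393 = 261.70181.
Sum = 394.37774.
SE = √(394.37774) = 19.8589.

19.8589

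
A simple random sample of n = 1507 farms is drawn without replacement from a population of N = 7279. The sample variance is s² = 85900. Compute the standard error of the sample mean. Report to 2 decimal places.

6.72

Under SRS without replacement, Var(ȳ) = (1 − f)·s²/n with f = n/N = 1507/7279 = 0.20703393.
Var(ȳ) = (1 − 0.20703393)·85900/1507 = 0.79296607·57.000664 = 45.199592.
SE(ȳ) = √(45.199592) = 6.72.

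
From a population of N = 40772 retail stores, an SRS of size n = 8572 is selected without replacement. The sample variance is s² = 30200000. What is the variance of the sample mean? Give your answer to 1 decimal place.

Under SRS without replacement, Var(ȳ) = (1 − f)·s²/n with f = n/N = 8572/40772 = 0.21024232.
Var(ȳ) = (1 − 0.21024232)·30200000/8572 = 0.78975768·3523.0985 = 2782.3941.

2782.4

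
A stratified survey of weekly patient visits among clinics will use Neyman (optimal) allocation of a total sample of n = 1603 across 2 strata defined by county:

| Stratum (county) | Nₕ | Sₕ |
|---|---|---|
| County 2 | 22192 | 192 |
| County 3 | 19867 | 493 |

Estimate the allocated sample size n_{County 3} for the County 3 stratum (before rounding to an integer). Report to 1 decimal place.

Neyman allocation: nₕ = n·NₕSₕ / Σⱼ NⱼSⱼ.
Σ NⱼSⱼ = 22192·192 + 19867·493 = 1.4055295 × 10^7.
n_{County 3} = 1603·19867·493 / (1.4055295 × 10^7) = 1117.1.

1117.1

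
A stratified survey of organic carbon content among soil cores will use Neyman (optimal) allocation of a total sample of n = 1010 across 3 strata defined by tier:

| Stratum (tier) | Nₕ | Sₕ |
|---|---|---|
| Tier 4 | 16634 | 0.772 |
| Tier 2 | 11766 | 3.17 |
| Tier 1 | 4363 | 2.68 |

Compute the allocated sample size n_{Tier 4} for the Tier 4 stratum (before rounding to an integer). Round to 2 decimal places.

Neyman allocation: nₕ = n·NₕSₕ / Σⱼ NⱼSⱼ.
Σ NⱼSⱼ = 16634·0.772 + 11766·3.17 + 4363·2.68 = 61832.508.
n_{Tier 4} = 1010·16634·0.772 / 61832.508 = 209.76.

209.76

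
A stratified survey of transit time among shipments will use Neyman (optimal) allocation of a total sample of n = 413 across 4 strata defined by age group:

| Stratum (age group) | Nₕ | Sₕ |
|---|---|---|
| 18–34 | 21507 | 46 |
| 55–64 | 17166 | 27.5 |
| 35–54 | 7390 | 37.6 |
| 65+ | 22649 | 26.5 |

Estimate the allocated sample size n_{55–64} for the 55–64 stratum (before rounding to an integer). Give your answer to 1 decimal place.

83.3

Neyman allocation: nₕ = n·NₕSₕ / Σⱼ NⱼSⱼ.
Σ NⱼSⱼ = 21507·46 + 17166·27.5 + 7390·37.6 + 22649·26.5 = 2.3394495 × 10^6.
n_{55–64} = 413·17166·27.5 / (2.3394495 × 10^6) = 83.3.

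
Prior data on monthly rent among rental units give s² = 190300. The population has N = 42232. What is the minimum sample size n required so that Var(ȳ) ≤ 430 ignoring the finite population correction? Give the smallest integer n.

443

Without fpc, n₀ = s²/D = 190300/430 = 442.5581.
Rounding up, n = 443.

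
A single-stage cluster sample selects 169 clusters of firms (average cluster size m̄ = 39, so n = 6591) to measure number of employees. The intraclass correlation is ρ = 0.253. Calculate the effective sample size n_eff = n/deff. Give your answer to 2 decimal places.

deff = 1 + (39 − 1)·0.253 = 1 + 9.614 = 10.614.
n_eff = 6591 / 10.614 = 620.97.

620.97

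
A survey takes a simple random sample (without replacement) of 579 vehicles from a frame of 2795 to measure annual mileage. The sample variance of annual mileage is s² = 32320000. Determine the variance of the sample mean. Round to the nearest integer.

Under SRS without replacement, Var(ȳ) = (1 − f)·s²/n with f = n/N = 579/2795 = 0.20715564.
Var(ȳ) = (1 − 0.20715564)·32320000/579 = 0.79284436·55820.38 = 44256.874.

44257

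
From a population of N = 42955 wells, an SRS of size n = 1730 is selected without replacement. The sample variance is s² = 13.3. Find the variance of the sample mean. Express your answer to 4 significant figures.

Under SRS without replacement, Var(ȳ) = (1 − f)·s²/n with f = n/N = 1730/42955 = 0.04027471.
Var(ȳ) = (1 − 0.04027471)·13.3/1730 = 0.95972529·0.0076878613 = 0.0073782349.

0.007378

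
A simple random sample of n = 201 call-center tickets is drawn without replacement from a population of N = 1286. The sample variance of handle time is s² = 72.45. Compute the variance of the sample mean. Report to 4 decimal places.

Under SRS without replacement, Var(ȳ) = (1 − f)·s²/n with f = n/N = 201/1286 = 0.15629860.
Var(ȳ) = (1 − 0.15629860)·72.45/201 = 0.84370140·0.36044776 = 0.30411028.

0.3041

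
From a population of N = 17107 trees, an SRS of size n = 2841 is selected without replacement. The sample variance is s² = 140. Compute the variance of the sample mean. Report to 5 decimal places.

Under SRS without replacement, Var(ȳ) = (1 − f)·s²/n with f = n/N = 2841/17107 = 0.16607237.
Var(ȳ) = (1 − 0.16607237)·140/2841 = 0.83392763·0.049278423 = 0.041094639.

0.04109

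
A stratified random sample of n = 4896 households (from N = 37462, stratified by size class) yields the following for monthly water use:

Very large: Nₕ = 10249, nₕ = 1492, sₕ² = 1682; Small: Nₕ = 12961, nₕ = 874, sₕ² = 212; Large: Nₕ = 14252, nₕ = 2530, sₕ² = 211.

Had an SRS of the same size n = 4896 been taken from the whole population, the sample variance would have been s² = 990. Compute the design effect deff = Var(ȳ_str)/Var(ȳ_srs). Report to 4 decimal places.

0.6207

Var(ȳ_str) = Σ Wₕ²(1−fₕ)sₕ²/nₕ with Wₕ = Nₕ/37462:
  Very large: (10249/37462)²·(1−1492/10249)·1682/1492 = 0.072096153
  Small: (12961/37462)²·(1−874/12961)·212/874 = 0.027076937
  Large: (14252/37462)²·(1−2530/14252)·211/2530 = 0.0099279035
  → Var(ȳ_str) = 0.10910099.
Var(ȳ_srs) = (1 − 4896/37462)·990/4896 = 0.1757791.
deff = 0.10910099 / 0.1757791 = 0.6207.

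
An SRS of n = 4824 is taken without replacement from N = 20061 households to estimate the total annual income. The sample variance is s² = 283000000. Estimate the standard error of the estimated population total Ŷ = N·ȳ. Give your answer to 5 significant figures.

4.2346 × 10^6

Var(Ŷ) = N²·Var(ȳ) = N²·(1 − n/N)·s²/n.
f = 4824/20061 = 0.24046658; Var(ȳ) = 0.75953342·283000000/4824 = 44558.035.
Var(Ŷ) = 20061² · 44558.035 = 1.7932101 × 10^13.
SE(Ŷ) = √(1.7932101 × 10^13) = 4.2346 × 10^6.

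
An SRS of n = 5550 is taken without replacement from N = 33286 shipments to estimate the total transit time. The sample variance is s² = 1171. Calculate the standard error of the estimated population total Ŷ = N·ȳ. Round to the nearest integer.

13957

Var(Ŷ) = N²·Var(ȳ) = N²·(1 − n/N)·s²/n.
f = 5550/33286 = 0.16673677; Var(ȳ) = 0.83326323·1171/5550 = 0.17581104.
Var(Ŷ) = 33286² · 0.17581104 = 1.9479121 × 10^8.
SE(Ŷ) = √(1.9479121 × 10^8) = 13957.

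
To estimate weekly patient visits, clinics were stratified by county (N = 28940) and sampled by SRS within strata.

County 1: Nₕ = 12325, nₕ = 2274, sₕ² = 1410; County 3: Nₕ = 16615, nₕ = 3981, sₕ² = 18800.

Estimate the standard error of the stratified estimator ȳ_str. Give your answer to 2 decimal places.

Var(ȳ_str) = Σₕ Wₕ²(1 − fₕ)sₕ²/nₕ with Wₕ = Nₕ/N, N = 28940.
County 1: Wₕ = 0.42588113; term = 0.42588113²·(1 − 0.18450304)·1410/2274 = 0.091712345.
County 3: Wₕ = 0.57411887; term = 0.57411887²·(1 − 0.23960277)·18800/3981 = 1.1836133.
Sum = 1.2753256.
SE = √(1.2753256) = 1.13.

1.13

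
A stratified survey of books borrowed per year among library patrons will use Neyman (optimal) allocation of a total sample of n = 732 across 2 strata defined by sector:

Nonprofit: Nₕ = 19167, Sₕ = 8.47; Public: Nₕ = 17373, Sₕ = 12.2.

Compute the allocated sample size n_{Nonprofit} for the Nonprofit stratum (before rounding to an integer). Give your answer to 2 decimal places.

317.49

Neyman allocation: nₕ = n·NₕSₕ / Σⱼ NⱼSⱼ.
Σ NⱼSⱼ = 19167·8.47 + 17373·12.2 = 374295.09.
n_{Nonprofit} = 732·19167·8.47 / 374295.09 = 317.49.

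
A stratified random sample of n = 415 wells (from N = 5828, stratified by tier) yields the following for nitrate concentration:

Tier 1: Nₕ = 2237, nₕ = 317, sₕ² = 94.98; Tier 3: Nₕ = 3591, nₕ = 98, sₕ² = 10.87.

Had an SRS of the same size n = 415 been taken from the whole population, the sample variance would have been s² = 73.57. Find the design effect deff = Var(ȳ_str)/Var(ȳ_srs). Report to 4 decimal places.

Var(ȳ_str) = Σ Wₕ²(1−fₕ)sₕ²/nₕ with Wₕ = Nₕ/5828:
  Tier 1: (2237/5828)²·(1−317/2237)·94.98/317 = 0.037887943
  Tier 3: (3591/5828)²·(1−98/3591)·10.87/98 = 0.040961738
  → Var(ȳ_str) = 0.078849681.
Var(ȳ_srs) = (1 − 415/5828)·73.57/415 = 0.16465357.
deff = 0.078849681 / 0.16465357 = 0.4789.

0.4789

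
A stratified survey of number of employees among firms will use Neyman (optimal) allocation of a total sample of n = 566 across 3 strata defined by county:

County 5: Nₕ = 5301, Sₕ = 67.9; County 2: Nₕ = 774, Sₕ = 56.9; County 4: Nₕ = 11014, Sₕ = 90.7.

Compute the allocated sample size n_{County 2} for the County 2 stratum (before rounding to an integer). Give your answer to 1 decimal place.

17.8

Neyman allocation: nₕ = n·NₕSₕ / Σⱼ NⱼSⱼ.
Σ NⱼSⱼ = 5301·67.9 + 774·56.9 + 11014·90.7 = 1.4029483 × 10^6.
n_{County 2} = 566·774·56.9 / (1.4029483 × 10^6) = 17.8.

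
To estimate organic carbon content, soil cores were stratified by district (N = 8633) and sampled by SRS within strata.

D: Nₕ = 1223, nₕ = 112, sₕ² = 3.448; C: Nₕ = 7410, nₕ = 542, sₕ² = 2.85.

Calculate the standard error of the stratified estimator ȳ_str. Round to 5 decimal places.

0.06444

Var(ȳ_str) = Σₕ Wₕ²(1 − fₕ)sₕ²/nₕ with Wₕ = Nₕ/N, N = 8633.
D: Wₕ = 0.14166570; term = 0.14166570²·(1 − 0.09157809)·3.448/112 = 5.6126281 × 10^-4.
C: Wₕ = 0.85833430; term = 0.85833430²·(1 − 0.07314440)·2.85/542 = 0.0035906294.
Sum = 0.0041518922.
SE = √(0.0041518922) = 0.06444.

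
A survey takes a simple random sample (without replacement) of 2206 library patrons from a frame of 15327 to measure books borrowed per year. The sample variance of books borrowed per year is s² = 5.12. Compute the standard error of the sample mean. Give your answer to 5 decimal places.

Under SRS without replacement, Var(ȳ) = (1 − f)·s²/n with f = n/N = 2206/15327 = 0.14392901.
Var(ȳ) = (1 − 0.14392901)·5.12/2206 = 0.85607099·0.0023209429 = 0.0019868919.
SE(ȳ) = √(0.0019868919) = 0.04457.

0.04457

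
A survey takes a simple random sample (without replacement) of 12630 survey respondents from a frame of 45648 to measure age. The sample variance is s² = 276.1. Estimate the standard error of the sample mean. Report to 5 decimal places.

Under SRS without replacement, Var(ȳ) = (1 − f)·s²/n with f = n/N = 12630/45648 = 0.27668244.
Var(ȳ) = (1 − 0.27668244)·276.1/12630 = 0.72331756·0.021860649 = 0.015812191.
SE(ȳ) = √(0.015812191) = 0.12575.

0.12575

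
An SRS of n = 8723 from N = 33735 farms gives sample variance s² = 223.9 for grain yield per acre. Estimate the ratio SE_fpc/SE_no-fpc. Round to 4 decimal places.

0.8611

f = n/N = 8723/33735 = 0.25857418.
SE_no-fpc = √(s²/n) = 0.16021166; SE_fpc = √((1−f)s²/n) = 0.13795199.
Ratio = √(1−f) = 0.86106087.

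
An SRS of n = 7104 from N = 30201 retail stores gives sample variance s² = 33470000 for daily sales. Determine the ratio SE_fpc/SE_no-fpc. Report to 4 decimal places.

0.8745

f = n/N = 7104/30201 = 0.23522400.
SE_no-fpc = √(s²/n) = 68.639859; SE_fpc = √((1−f)s²/n) = 60.026567.
Ratio = √(1−f) = 0.87451472.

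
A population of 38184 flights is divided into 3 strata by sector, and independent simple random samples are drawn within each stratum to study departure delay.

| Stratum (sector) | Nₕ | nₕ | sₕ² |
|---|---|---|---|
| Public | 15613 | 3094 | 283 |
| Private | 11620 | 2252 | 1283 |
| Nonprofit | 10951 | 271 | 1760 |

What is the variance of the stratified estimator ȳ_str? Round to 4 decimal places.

Var(ȳ_str) = Σₕ Wₕ²(1 − fₕ)sₕ²/nₕ with Wₕ = Nₕ/N, N = 38184.
Public: Wₕ = 0.40888854; term = 0.40888854²·(1 − 0.19816819)·283/3094 = 0.012261943.
Private: Wₕ = 0.30431594; term = 0.30431594²·(1 − 0.19380379)·1283/2252 = 0.042535196.
Nonprofit: Wₕ = 0.28679552; term = 0.28679552²·(1 − 0.02474660)·1760/271 = 0.52096142.
Sum = 0.57575856.

0.5758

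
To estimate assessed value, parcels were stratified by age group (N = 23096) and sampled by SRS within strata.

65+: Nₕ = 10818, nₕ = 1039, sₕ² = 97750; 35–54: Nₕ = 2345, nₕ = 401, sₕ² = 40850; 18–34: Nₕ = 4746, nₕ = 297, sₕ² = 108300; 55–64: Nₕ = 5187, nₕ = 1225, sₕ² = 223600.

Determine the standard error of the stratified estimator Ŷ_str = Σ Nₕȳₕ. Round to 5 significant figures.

Var(Ŷ_str) = Σₕ Nₕ²(1 − fₕ)sₕ²/nₕ.
65+: 10818²·(1 − 1039/10818)·97750/1039 = 9.9527396 × 10^9.
35–54: 2345²·(1 − 401/2345)·40850/401 = 4.6439421 × 10^8.
18–34: 4746²·(1 − 297/4746)·108300/297 = 7.6994933 × 10^9.
55–64: 5187²·(1 − 1225/5187)·223600/1225 = 3.7511673 × 10^9.
Sum = 2.1867794 × 10^10.
SE = √(2.1867794 × 10^10) = 147880.

147880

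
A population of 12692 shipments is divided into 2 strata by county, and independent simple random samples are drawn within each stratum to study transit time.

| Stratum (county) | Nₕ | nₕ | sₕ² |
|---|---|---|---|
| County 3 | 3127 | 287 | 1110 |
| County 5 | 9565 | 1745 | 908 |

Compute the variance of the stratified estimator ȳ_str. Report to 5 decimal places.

0.45483

Var(ȳ_str) = Σₕ Wₕ²(1 − fₕ)sₕ²/nₕ with Wₕ = Nₕ/N, N = 12692.
County 3: Wₕ = 0.24637567; term = 0.24637567²·(1 − 0.09178126)·1110/287 = 0.21321963.
County 5: Wₕ = 0.75362433; term = 0.75362433²·(1 − 0.18243596)·908/1745 = 0.24161396.
Sum = 0.45483359.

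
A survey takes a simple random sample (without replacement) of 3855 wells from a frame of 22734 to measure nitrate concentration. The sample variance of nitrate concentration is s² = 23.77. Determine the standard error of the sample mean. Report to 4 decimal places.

0.0716

Under SRS without replacement, Var(ȳ) = (1 − f)·s²/n with f = n/N = 3855/22734 = 0.16956981.
Var(ȳ) = (1 − 0.16956981)·23.77/3855 = 0.83043019·0.0061660182 = 0.0051204476.
SE(ȳ) = √(0.0051204476) = 0.0716.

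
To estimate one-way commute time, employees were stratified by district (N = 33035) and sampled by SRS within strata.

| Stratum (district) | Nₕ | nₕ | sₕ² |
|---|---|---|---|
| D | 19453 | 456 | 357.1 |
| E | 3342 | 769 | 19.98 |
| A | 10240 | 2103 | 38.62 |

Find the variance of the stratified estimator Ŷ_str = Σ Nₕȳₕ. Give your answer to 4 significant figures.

Var(Ŷ_str) = Σₕ Nₕ²(1 − fₕ)sₕ²/nₕ.
D: 19453²·(1 − 456/19453)·357.1/456 = 2.8939873 × 10^8.
E: 3342²·(1 − 769/3342)·19.98/769 = 223416.57.
A: 10240²·(1 − 2103/10240)·38.62/2103 = 1.5301615 × 10^6.
Sum = 2.9115231 × 10^8.

2.912 × 10^8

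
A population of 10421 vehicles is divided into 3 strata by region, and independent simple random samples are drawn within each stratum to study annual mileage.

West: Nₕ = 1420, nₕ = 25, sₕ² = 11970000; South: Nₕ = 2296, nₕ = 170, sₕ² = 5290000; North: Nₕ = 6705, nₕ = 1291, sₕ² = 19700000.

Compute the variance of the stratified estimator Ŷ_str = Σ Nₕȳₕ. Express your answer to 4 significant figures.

1.654 × 10^12

Var(Ŷ_str) = Σₕ Nₕ²(1 − fₕ)sₕ²/nₕ.
West: 1420²·(1 − 25/1420)·11970000/25 = 9.4845492 × 10^11.
South: 2296²·(1 − 170/2296)·5290000/170 = 1.5189445 × 10^11.
North: 6705²·(1 − 1291/6705)·19700000/1291 = 5.5393272 × 10^11.
Sum = 1.6542821 × 10^12.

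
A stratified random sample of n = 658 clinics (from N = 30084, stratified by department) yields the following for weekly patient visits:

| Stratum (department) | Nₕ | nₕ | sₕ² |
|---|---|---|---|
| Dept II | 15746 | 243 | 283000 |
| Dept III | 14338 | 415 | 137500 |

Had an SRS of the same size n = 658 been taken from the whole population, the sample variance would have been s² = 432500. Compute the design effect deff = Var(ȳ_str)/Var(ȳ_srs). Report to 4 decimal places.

0.6023

Var(ȳ_str) = Σ Wₕ²(1−fₕ)sₕ²/nₕ with Wₕ = Nₕ/30084:
  Dept II: (15746/30084)²·(1−243/15746)·283000/243 = 314.11957
  Dept III: (14338/30084)²·(1−415/14338)·137500/415 = 73.08106
  → Var(ȳ_str) = 387.20063.
Var(ȳ_srs) = (1 − 658/30084)·432500/658 = 642.91842.
deff = 387.20063 / 642.91842 = 0.6023.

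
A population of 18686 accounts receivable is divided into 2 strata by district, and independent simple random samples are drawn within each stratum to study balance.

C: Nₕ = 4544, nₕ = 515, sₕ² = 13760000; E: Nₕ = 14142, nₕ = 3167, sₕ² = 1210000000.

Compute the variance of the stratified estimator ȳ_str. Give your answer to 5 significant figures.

171230

Var(ȳ_str) = Σₕ Wₕ²(1 − fₕ)sₕ²/nₕ with Wₕ = Nₕ/N, N = 18686.
C: Wₕ = 0.24317671; term = 0.24317671²·(1 − 0.11333627)·13760000/515 = 1400.9225.
E: Wₕ = 0.75682329; term = 0.75682329²·(1 − 0.22394287)·1210000000/3167 = 169832.18.
Sum = 171233.1.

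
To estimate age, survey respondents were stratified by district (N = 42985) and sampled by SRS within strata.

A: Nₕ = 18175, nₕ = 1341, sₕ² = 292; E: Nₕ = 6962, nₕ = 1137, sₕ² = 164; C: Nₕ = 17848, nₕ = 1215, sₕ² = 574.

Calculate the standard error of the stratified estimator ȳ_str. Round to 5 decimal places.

Var(ȳ_str) = Σₕ Wₕ²(1 − fₕ)sₕ²/nₕ with Wₕ = Nₕ/N, N = 42985.
A: Wₕ = 0.42282191; term = 0.42282191²·(1 − 0.07378267)·292/1341 = 0.036056366.
E: Wₕ = 0.16196348; term = 0.16196348²·(1 − 0.16331514)·164/1137 = 0.0031657708.
C: Wₕ = 0.41521461; term = 0.41521461²·(1 − 0.06807485)·574/1215 = 0.075903517.
Sum = 0.11512565.
SE = √(0.11512565) = 0.33930.

0.33930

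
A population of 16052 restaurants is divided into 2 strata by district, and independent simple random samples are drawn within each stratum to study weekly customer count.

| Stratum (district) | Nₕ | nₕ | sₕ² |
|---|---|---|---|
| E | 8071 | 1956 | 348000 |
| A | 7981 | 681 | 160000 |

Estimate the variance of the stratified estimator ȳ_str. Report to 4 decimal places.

87.2026

Var(ȳ_str) = Σₕ Wₕ²(1 − fₕ)sₕ²/nₕ with Wₕ = Nₕ/N, N = 16052.
E: Wₕ = 0.50280339; term = 0.50280339²·(1 − 0.24234915)·348000/1956 = 34.078141.
A: Wₕ = 0.49719661; term = 0.49719661²·(1 − 0.08532765)·160000/681 = 53.124486.
Sum = 87.202627.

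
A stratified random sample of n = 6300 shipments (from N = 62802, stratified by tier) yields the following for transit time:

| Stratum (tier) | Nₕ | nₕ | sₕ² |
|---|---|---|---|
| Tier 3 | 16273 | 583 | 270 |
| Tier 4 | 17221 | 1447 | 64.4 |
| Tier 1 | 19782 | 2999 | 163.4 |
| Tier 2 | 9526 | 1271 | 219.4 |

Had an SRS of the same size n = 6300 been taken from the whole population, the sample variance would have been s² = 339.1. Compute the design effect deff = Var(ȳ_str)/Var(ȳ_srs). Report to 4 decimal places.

0.8482

Var(ȳ_str) = Σ Wₕ²(1−fₕ)sₕ²/nₕ with Wₕ = Nₕ/62802:
  Tier 3: (16273/62802)²·(1−583/16273)·270/583 = 0.029980497
  Tier 4: (17221/62802)²·(1−1447/17221)·64.4/1447 = 0.0030652831
  Tier 1: (19782/62802)²·(1−2999/19782)·163.4/2999 = 0.004586363
  Tier 2: (9526/62802)²·(1−1271/9526)·219.4/1271 = 0.0034416902
  → Var(ȳ_str) = 0.041073833.
Var(ȳ_srs) = (1 − 6300/62802)·339.1/6300 = 0.048425887.
deff = 0.041073833 / 0.048425887 = 0.8482.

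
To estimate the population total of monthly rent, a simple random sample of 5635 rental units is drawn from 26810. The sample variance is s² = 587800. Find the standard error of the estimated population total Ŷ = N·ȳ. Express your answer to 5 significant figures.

Var(Ŷ) = N²·Var(ȳ) = N²·(1 − n/N)·s²/n.
f = 5635/26810 = 0.21018277; Var(ȳ) = 0.78981723·587800/5635 = 82.387679.
Var(Ŷ) = 26810² · 82.387679 = 5.9218295 × 10^10.
SE(Ŷ) = √(5.9218295 × 10^10) = 243350.

243350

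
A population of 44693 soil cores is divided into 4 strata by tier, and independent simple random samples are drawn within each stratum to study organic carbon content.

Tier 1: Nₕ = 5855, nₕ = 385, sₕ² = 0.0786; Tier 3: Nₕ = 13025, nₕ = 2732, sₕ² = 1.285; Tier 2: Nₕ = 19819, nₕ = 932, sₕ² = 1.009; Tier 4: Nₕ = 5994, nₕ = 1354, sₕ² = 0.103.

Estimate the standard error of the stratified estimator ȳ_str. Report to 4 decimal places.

Var(ȳ_str) = Σₕ Wₕ²(1 − fₕ)sₕ²/nₕ with Wₕ = Nₕ/N, N = 44693.
Tier 1: Wₕ = 0.13100486; term = 0.13100486²·(1 − 0.06575576)·0.0786/385 = 3.2733845 × 10^-6.
Tier 3: Wₕ = 0.29143266; term = 0.29143266²·(1 − 0.20975048)·1.285/2732 = 3.1569167 × 10^-5.
Tier 2: Wₕ = 0.44344752; term = 0.44344752²·(1 − 0.04702558)·1.009/932 = 2.028808 × 10^-4.
Tier 4: Wₕ = 0.13411496; term = 0.13411496²·(1 − 0.22589256)·0.103/1354 = 1.059191 × 10^-6.
Sum = 2.3878254 × 10^-4.
SE = √(2.3878254 × 10^-4) = 0.0155.

0.0155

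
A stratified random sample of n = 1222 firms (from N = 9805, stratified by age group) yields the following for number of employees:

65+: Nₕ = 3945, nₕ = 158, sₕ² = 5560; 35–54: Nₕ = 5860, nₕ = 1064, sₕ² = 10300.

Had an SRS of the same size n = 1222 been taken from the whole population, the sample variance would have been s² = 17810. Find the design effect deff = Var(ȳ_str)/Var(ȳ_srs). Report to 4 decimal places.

0.6504

Var(ȳ_str) = Σ Wₕ²(1−fₕ)sₕ²/nₕ with Wₕ = Nₕ/9805:
  65+: (3945/9805)²·(1−158/3945)·5560/158 = 5.4684572
  35–54: (5860/9805)²·(1−1064/5860)·10300/1064 = 2.8299398
  → Var(ȳ_str) = 8.298397.
Var(ȳ_srs) = (1 − 1222/9805)·17810/1222 = 12.758048.
deff = 8.298397 / 12.758048 = 0.6504.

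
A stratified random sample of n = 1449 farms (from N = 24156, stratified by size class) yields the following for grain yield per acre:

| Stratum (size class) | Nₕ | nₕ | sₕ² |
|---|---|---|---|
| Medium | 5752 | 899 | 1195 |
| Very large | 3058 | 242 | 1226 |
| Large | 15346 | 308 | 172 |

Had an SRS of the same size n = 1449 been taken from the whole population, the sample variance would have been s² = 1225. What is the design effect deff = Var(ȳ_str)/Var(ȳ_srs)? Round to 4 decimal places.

Var(ȳ_str) = Σ Wₕ²(1−fₕ)sₕ²/nₕ with Wₕ = Nₕ/24156:
  Medium: (5752/24156)²·(1−899/5752)·1195/899 = 0.063589783
  Very large: (3058/24156)²·(1−242/3058)·1226/242 = 0.074764459
  Large: (15346/24156)²·(1−308/15346)·172/308 = 0.22085791
  → Var(ȳ_str) = 0.35921215.
Var(ȳ_srs) = (1 − 1449/24156)·1225/1449 = 0.79469859.
deff = 0.35921215 / 0.79469859 = 0.4520.

0.4520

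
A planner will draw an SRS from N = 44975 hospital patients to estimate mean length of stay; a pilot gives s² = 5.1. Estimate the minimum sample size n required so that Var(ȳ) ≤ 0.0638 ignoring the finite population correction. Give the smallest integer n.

80

Without fpc, n₀ = s²/D = 5.1/0.0638 = 79.9373.
Rounding up, n = 80.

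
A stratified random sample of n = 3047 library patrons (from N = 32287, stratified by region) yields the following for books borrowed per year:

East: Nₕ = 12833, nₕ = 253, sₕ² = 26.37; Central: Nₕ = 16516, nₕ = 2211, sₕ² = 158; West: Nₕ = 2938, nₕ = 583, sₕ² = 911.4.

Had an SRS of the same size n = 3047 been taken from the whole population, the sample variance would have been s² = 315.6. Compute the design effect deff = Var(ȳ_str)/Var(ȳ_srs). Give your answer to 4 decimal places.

Var(ȳ_str) = Σ Wₕ²(1−fₕ)sₕ²/nₕ with Wₕ = Nₕ/32287:
  East: (12833/32287)²·(1−253/12833)·26.37/253 = 0.016141469
  Central: (16516/32287)²·(1−2211/16516)·158/2211 = 0.016195923
  West: (2938/32287)²·(1−583/2938)·911.4/583 = 0.010375948
  → Var(ȳ_str) = 0.04271334.
Var(ȳ_srs) = (1 − 3047/32287)·315.6/3047 = 0.093802457.
deff = 0.04271334 / 0.093802457 = 0.4554.

0.4554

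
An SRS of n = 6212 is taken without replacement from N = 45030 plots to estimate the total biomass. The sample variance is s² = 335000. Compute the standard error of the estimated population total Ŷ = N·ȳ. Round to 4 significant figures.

307000

Var(Ŷ) = N²·Var(ȳ) = N²·(1 − n/N)·s²/n.
f = 6212/45030 = 0.13795248; Var(ȳ) = 0.86204752·335000/6212 = 46.488397.
Var(Ŷ) = 45030² · 46.488397 = 9.4264564 × 10^10.
SE(Ŷ) = √(9.4264564 × 10^10) = 307000.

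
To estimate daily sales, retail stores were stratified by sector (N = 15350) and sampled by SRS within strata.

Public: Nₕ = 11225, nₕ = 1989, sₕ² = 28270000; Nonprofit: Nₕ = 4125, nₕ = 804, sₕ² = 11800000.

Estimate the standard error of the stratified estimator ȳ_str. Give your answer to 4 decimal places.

Var(ȳ_str) = Σₕ Wₕ²(1 − fₕ)sₕ²/nₕ with Wₕ = Nₕ/N, N = 15350.
Public: Wₕ = 0.73127036; term = 0.73127036²·(1 − 0.17719376)·28270000/1989 = 6253.8079.
Nonprofit: Wₕ = 0.26872964; term = 0.26872964²·(1 − 0.19490909)·11800000/804 = 853.30055.
Sum = 7107.1085.
SE = √(7107.1085) = 84.3037.

84.3037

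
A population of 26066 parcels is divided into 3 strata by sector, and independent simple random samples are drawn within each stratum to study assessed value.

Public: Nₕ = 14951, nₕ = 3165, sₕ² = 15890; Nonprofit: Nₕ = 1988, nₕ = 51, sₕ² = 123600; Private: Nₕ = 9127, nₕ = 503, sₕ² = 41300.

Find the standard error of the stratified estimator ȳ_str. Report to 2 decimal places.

Var(ȳ_str) = Σₕ Wₕ²(1 − fₕ)sₕ²/nₕ with Wₕ = Nₕ/N, N = 26066.
Public: Wₕ = 0.57358244; term = 0.57358244²·(1 − 0.21169153)·15890/3165 = 1.3020812.
Nonprofit: Wₕ = 0.07626794; term = 0.07626794²·(1 − 0.02565392)·123600/51 = 13.735533.
Private: Wₕ = 0.35014962; term = 0.35014962²·(1 − 0.05511121)·41300/503 = 9.5119615.
Sum = 24.549576.
SE = √(24.549576) = 4.95.

4.95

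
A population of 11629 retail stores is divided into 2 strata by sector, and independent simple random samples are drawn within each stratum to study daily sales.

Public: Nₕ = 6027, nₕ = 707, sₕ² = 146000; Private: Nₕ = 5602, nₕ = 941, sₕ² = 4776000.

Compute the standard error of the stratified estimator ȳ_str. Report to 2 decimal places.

32.08

Var(ȳ_str) = Σₕ Wₕ²(1 − fₕ)sₕ²/nₕ with Wₕ = Nₕ/N, N = 11629.
Public: Wₕ = 0.51827328; term = 0.51827328²·(1 − 0.11730546)·146000/707 = 48.962268.
Private: Wₕ = 0.48172672; term = 0.48172672²·(1 − 0.16797572)·4776000/941 = 979.9686.
Sum = 1028.9309.
SE = √(1028.9309) = 32.08.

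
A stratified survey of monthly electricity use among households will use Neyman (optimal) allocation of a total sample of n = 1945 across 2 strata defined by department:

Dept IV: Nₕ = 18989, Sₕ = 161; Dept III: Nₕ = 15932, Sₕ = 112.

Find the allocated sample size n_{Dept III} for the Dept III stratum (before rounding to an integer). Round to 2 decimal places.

Neyman allocation: nₕ = n·NₕSₕ / Σⱼ NⱼSⱼ.
Σ NⱼSⱼ = 18989·161 + 15932·112 = 4.841613 × 10^6.
n_{Dept III} = 1945·15932·112 / (4.841613 × 10^6) = 716.83.

716.83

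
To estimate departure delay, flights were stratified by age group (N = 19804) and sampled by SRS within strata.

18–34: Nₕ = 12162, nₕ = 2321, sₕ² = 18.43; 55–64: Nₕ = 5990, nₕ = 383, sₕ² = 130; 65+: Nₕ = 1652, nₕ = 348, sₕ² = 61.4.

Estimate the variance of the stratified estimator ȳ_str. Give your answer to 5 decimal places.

Var(ȳ_str) = Σₕ Wₕ²(1 − fₕ)sₕ²/nₕ with Wₕ = Nₕ/N, N = 19804.
18–34: Wₕ = 0.61411836; term = 0.61411836²·(1 − 0.19084032)·18.43/2321 = 0.0024231963.
55–64: Wₕ = 0.30246415; term = 0.30246415²·(1 − 0.06393990)·130/383 = 0.029066726.
65+: Wₕ = 0.08341749; term = 0.08341749²·(1 − 0.21065375)·61.4/348 = 9.6910521 × 10^-4.
Sum = 0.032459028.

0.03246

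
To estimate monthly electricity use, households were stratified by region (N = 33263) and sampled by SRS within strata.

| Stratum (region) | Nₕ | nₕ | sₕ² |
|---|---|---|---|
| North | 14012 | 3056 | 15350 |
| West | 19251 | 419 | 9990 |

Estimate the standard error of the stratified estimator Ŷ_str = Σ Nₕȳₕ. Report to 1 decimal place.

Var(Ŷ_str) = Σₕ Nₕ²(1 − fₕ)sₕ²/nₕ.
North: 14012²·(1 − 3056/14012)·15350/3056 = 7.7109375 × 10^8.
West: 19251²·(1 − 419/19251)·9990/419 = 8.6437302 × 10^9.
Sum = 9.414824 × 10^9.
SE = √(9.414824 × 10^9) = 97030.0.

97030.0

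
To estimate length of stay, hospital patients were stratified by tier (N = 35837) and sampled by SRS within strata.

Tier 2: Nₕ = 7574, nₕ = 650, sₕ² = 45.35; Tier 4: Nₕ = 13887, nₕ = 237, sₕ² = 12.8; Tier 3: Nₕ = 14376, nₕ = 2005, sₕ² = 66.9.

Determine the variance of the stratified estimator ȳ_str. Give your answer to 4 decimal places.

Var(ȳ_str) = Σₕ Wₕ²(1 − fₕ)sₕ²/nₕ with Wₕ = Nₕ/N, N = 35837.
Tier 2: Wₕ = 0.21134582; term = 0.21134582²·(1 − 0.08581991)·45.35/650 = 0.002848938.
Tier 4: Wₕ = 0.38750453; term = 0.38750453²·(1 − 0.01706632)·12.8/237 = 0.0079714884.
Tier 3: Wₕ = 0.40114965; term = 0.40114965²·(1 − 0.13946856)·66.9/2005 = 0.0046205249.
Sum = 0.015440951.

0.0154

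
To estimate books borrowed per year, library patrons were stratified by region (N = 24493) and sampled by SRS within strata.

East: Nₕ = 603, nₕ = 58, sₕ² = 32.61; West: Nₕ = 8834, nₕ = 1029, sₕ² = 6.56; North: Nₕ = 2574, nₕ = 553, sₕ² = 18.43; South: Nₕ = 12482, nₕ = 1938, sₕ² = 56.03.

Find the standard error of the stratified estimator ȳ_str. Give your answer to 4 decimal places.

Var(ȳ_str) = Σₕ Wₕ²(1 − fₕ)sₕ²/nₕ with Wₕ = Nₕ/N, N = 24493.
East: Wₕ = 0.02461928; term = 0.02461928²·(1 − 0.09618574)·32.61/58 = 3.0800137 × 10^-4.
West: Wₕ = 0.36067448; term = 0.36067448²·(1 − 0.11648177)·6.56/1029 = 7.3271453 × 10^-4.
North: Wₕ = 0.10509125; term = 0.10509125²·(1 − 0.21484071)·18.43/553 = 2.8899551 × 10^-4.
South: Wₕ = 0.50961499; term = 0.50961499²·(1 − 0.15526358)·56.03/1938 = 0.006342675.
Sum = 0.0076723864.
SE = √(0.0076723864) = 0.0876.

0.0876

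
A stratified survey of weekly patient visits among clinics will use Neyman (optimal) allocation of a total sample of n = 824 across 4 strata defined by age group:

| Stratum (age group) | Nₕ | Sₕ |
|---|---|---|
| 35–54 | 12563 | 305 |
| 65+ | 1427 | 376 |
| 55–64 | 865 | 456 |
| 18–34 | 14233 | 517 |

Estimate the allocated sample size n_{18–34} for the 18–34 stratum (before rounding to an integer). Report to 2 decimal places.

500.23

Neyman allocation: nₕ = n·NₕSₕ / Σⱼ NⱼSⱼ.
Σ NⱼSⱼ = 12563·305 + 1427·376 + 865·456 + 14233·517 = 1.2121168 × 10^7.
n_{18–34} = 824·14233·517 / (1.2121168 × 10^7) = 500.23.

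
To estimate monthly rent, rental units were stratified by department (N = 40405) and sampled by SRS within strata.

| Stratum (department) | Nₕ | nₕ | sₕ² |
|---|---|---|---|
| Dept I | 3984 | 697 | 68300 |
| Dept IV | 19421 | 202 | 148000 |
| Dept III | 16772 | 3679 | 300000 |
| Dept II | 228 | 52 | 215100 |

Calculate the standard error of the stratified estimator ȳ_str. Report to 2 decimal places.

Var(ȳ_str) = Σₕ Wₕ²(1 − fₕ)sₕ²/nₕ with Wₕ = Nₕ/N, N = 40405.
Dept I: Wₕ = 0.09860166; term = 0.09860166²·(1 − 0.17494980)·68300/697 = 0.78602568.
Dept IV: Wₕ = 0.48065833; term = 0.48065833²·(1 − 0.01040111)·148000/202 = 167.51068.
Dept III: Wₕ = 0.41509714; term = 0.41509714²·(1 − 0.21935368)·300000/3679 = 10.96845.
Dept II: Wₕ = 0.00564287; term = 0.00564287²·(1 − 0.22807018)·215100/52 = 0.10167504.
Sum = 179.36683.
SE = √(179.36683) = 13.39.

13.39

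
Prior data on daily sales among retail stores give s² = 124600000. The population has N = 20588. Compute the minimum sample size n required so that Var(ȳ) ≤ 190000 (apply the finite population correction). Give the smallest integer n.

636

Without fpc, n₀ = s²/D = 124600000/190000 = 655.7895.
With fpc, (1 − n/N)·s²/n ≤ D requires n ≥ n₀/(1 + n₀/N) = 655.7895/(1 + 655.7895/20588) = 635.5455.
Rounding up, n = 636.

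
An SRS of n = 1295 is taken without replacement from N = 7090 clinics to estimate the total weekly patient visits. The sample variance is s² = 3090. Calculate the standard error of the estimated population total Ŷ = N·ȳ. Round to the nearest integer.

Var(Ŷ) = N²·Var(ȳ) = N²·(1 − n/N)·s²/n.
f = 1295/7090 = 0.18265162; Var(ȳ) = 0.81734838·3090/1295 = 1.9502753.
Var(Ŷ) = 7090² · 1.9502753 = 9.8036634 × 10^7.
SE(Ŷ) = √(9.8036634 × 10^7) = 9901.

9901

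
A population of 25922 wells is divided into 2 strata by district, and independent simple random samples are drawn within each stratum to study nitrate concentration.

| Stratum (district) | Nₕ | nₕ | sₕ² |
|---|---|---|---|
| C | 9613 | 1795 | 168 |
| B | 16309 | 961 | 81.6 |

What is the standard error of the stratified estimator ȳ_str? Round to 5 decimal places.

0.20518

Var(ȳ_str) = Σₕ Wₕ²(1 − fₕ)sₕ²/nₕ with Wₕ = Nₕ/N, N = 25922.
C: Wₕ = 0.37084330; term = 0.37084330²·(1 − 0.18672631)·168/1795 = 0.010467969.
B: Wₕ = 0.62915670; term = 0.62915670²·(1 − 0.05892452)·81.6/961 = 0.031630706.
Sum = 0.042098675.
SE = √(0.042098675) = 0.20518.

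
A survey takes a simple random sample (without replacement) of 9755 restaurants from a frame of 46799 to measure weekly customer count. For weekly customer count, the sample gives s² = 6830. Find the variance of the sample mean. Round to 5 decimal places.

Under SRS without replacement, Var(ȳ) = (1 − f)·s²/n with f = n/N = 9755/46799 = 0.20844462.
Var(ȳ) = (1 − 0.20844462)·6830/9755 = 0.79155538·0.70015377 = 0.55421048.

0.55421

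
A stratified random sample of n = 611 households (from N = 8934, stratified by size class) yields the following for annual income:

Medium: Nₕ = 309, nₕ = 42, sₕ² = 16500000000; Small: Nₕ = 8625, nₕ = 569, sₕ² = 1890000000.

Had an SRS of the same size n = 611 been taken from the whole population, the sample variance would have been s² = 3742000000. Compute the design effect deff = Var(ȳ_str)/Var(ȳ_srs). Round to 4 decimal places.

0.5780

Var(ȳ_str) = Σ Wₕ²(1−fₕ)sₕ²/nₕ with Wₕ = Nₕ/8934:
  Medium: (309/8934)²·(1−42/309)·16500000000/42 = 406080.84
  Small: (8625/8934)²·(1−569/8625)·1890000000/569 = 2.8915866 × 10^6
  → Var(ȳ_str) = 3.2976674 × 10^6.
Var(ȳ_srs) = (1 − 611/8934)·3742000000/611 = 5.7055369 × 10^6.
deff = (3.2976674 × 10^6) / (5.7055369 × 10^6) = 0.5780.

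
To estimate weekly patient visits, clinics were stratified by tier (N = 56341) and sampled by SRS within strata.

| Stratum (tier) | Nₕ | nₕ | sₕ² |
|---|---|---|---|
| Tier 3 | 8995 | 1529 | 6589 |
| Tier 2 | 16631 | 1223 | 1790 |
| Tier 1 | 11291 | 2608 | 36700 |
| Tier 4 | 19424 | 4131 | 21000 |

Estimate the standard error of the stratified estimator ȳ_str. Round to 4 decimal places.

Var(ȳ_str) = Σₕ Wₕ²(1 − fₕ)sₕ²/nₕ with Wₕ = Nₕ/N, N = 56341.
Tier 3: Wₕ = 0.15965283; term = 0.15965283²·(1 − 0.16998332)·6589/1529 = 0.091170025.
Tier 2: Wₕ = 0.29518468; term = 0.29518468²·(1 − 0.07353737)·1790/1223 = 0.11815228.
Tier 1: Wₕ = 0.20040468; term = 0.20040468²·(1 − 0.23098043)·36700/2608 = 0.43462188.
Tier 4: Wₕ = 0.34475781; term = 0.34475781²·(1 − 0.21267504)·21000/4131 = 0.47571446.
Sum = 1.1196586.
SE = √(1.1196586) = 1.0581.

1.0581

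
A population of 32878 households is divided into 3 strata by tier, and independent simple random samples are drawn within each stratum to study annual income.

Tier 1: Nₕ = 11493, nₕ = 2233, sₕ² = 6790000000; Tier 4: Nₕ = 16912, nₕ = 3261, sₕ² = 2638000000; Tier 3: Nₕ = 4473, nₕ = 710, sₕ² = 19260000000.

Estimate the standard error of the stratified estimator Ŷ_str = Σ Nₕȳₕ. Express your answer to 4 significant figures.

3.110 × 10^7

Var(Ŷ_str) = Σₕ Nₕ²(1 − fₕ)sₕ²/nₕ.
Tier 1: 11493²·(1 − 2233/11493)·6790000000/2233 = 3.2361262 × 10^14.
Tier 4: 16912²·(1 − 3261/16912)·2638000000/3261 = 1.8675981 × 10^14.
Tier 3: 4473²·(1 − 710/4473)·19260000000/710 = 4.5659489 × 10^14.
Sum = 9.6696732 × 10^14.
SE = √(9.6696732 × 10^14) = 3.110 × 10^7.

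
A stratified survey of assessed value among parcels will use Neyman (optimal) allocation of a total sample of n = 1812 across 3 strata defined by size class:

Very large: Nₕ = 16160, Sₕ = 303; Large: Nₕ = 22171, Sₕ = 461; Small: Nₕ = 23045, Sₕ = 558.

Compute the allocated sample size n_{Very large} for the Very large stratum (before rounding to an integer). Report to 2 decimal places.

Neyman allocation: nₕ = n·NₕSₕ / Σⱼ NⱼSⱼ.
Σ NⱼSⱼ = 16160·303 + 22171·461 + 23045·558 = 2.7976421 × 10^7.
n_{Very large} = 1812·16160·303 / (2.7976421 × 10^7) = 317.14.

317.14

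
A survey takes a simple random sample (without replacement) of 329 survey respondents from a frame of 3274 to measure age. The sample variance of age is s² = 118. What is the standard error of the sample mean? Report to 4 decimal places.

0.5680

Under SRS without replacement, Var(ȳ) = (1 − f)·s²/n with f = n/N = 329/3274 = 0.10048870.
Var(ȳ) = (1 − 0.10048870)·118/329 = 0.89951130·0.35866261 = 0.32262107.
SE(ȳ) = √(0.32262107) = 0.5680.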